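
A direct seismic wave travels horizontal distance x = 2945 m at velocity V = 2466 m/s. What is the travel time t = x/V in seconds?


t = x / V
= 2945 / 2466
= 1.1942 s

1.1942


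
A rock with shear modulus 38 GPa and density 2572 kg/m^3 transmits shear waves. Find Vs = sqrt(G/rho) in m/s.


Convert G to Pa: G = 38e9 Pa
Compute G/rho = 38e9 / 2572 = 14774494.5568
Vs = sqrt(14774494.5568) = 3843.76 m/s

3843.76


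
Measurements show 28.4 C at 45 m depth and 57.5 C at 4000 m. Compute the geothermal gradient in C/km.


dT = 57.5 - 28.4 = 29.1 C
dz = 4000 - 45 = 3955 m
gradient = dT/dz * 1000 = 29.1/3955 * 1000 = 7.3578 C/km

7.3578


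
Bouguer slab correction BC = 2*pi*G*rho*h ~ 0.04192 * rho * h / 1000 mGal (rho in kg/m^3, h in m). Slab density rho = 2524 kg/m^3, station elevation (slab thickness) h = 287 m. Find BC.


BC = 0.04192 * rho * h / 1000
= 0.04192 * 2524 * 287 / 1000
= 30.3663 mGal

30.3663


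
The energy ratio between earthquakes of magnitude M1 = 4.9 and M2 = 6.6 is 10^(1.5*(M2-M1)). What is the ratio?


M2 - M1 = 6.6 - 4.9 = 1.7
1.5 * 1.7 = 2.55
ratio = 10^2.55 = 354.81

354.81


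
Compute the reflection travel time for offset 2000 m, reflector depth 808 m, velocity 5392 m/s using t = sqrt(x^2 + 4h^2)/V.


x^2 + 4h^2 = 2000^2 + 4*808^2 = 4000000 + 2611456 = 6611456
sqrt(6611456) = 2571.2752
t = 2571.2752 / 5392 = 0.4769 s

0.4769


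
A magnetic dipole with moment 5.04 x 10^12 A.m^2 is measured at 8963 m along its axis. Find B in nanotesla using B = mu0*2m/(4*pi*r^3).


m = 5.04 x 10^12 = 5040000000000 A.m^2
2m = 10080000000000 A.m^2
r^3 = 8963^3 = 720045912347
B = (4pi*10^-7) * 10080000000000 / (4*pi * 720045912347) * 1e9
= 12666901.579274 / 9048363793906.78 * 1e9
= 1399.9107 nT

1399.9107


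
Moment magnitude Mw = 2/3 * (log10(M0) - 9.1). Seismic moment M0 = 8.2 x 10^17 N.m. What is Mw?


log10(M0) = log10(8.2 x 10^17) = 17.9138
Mw = 2/3 * (17.9138 - 9.1)
= 2/3 * 8.8138
= 5.88

5.88


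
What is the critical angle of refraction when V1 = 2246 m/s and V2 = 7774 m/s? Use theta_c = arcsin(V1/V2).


V1/V2 = 2246/7774 = 0.288912
theta_c = arcsin(0.288912) = 16.7928 degrees

16.7928


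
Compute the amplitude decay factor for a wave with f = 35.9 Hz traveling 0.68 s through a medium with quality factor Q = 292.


pi*f*t/Q = pi*35.9*0.68/292 = 0.262646
A/A0 = exp(-0.262646) = 0.769014

0.769014


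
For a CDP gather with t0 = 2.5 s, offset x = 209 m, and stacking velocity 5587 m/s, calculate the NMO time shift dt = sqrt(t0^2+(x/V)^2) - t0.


x/Vnmo = 209/5587 = 0.037408
(x/Vnmo)^2 = 0.001399
t0^2 = 6.25
sqrt(6.25 + 0.001399) = 2.50028
dt = 2.50028 - 2.5 = 0.00028

2.800000e-04


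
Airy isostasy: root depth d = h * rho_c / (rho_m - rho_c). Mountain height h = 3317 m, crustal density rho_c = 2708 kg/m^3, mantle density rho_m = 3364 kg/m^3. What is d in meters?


rho_m - rho_c = 3364 - 2708 = 656
d = 3317 * 2708 / 656
= 8982436 / 656
= 13692.74 m

13692.74


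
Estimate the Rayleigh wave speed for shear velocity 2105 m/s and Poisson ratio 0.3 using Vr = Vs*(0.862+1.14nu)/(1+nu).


Numerator factor = 0.862 + 1.14*0.3 = 1.204
Denominator = 1 + 0.3 = 1.3
Vr = 2105 * 1.204 / 1.3 = 1949.55 m/s

1949.55


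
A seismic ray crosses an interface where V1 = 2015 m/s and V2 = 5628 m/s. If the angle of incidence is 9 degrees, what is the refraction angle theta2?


sin(theta1) = sin(9 deg) = 0.156434
sin(theta2) = V2/V1 * sin(theta1) = 5628/2015 * 0.156434 = 0.43693
theta2 = arcsin(0.43693) = 25.9081 degrees

25.9081


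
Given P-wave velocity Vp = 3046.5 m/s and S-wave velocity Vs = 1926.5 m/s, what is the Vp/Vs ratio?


Vp/Vs = 3046.5 / 1926.5
= 1.5814

1.5814


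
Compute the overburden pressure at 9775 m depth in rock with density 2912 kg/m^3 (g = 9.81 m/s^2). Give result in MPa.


P = rho * g * z / 1e6
= 2912 * 9.81 * 9775 / 1e6
= 279239688.0 / 1e6
= 279.2397 MPa

279.2397


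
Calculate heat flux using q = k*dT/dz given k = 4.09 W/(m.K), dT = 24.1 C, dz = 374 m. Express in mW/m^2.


q = k * dT / dz * 1000
= 4.09 * 24.1 / 374 * 1000
= 0.263553 * 1000
= 263.5535 mW/m^2

263.5535


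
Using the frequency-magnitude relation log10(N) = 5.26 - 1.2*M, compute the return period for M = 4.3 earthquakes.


log10(N) = 5.26 - 1.2*4.3 = 0.1
N = 10^0.1 = 1.258925
T = 1/N = 1/1.258925 = 0.7943 years

0.7943


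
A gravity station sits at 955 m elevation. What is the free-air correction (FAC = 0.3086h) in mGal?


FAC = 0.3086 * h
= 0.3086 * 955
= 294.713 mGal

294.713


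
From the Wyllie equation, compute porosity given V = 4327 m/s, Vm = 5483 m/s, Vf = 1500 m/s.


1/V - 1/Vm = 1/4327 - 1/5483 = 4.873e-05
1/Vf - 1/Vm = 1/1500 - 1/5483 = 0.00048428
phi = 4.873e-05 / 0.00048428 = 0.1006

0.1006


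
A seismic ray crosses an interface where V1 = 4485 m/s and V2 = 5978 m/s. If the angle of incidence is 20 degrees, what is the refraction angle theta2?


sin(theta1) = sin(20 deg) = 0.34202
sin(theta2) = V2/V1 * sin(theta1) = 5978/4485 * 0.34202 = 0.455874
theta2 = arcsin(0.455874) = 27.1212 degrees

27.1212


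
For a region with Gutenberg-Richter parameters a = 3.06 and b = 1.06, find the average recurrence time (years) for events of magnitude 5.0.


log10(N) = 3.06 - 1.06*5.0 = -2.24
N = 10^-2.24 = 0.005754
T = 1/N = 1/0.005754 = 173.7801 years

173.7801


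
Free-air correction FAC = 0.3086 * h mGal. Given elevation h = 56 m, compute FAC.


FAC = 0.3086 * h
= 0.3086 * 56
= 17.2816 mGal

17.2816


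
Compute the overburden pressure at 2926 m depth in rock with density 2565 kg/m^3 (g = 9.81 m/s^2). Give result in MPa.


P = rho * g * z / 1e6
= 2565 * 9.81 * 2926 / 1e6
= 73625913.9 / 1e6
= 73.6259 MPa

73.6259


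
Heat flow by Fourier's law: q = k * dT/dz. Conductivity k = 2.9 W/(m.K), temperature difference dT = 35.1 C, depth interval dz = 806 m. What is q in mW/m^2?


q = k * dT / dz * 1000
= 2.9 * 35.1 / 806 * 1000
= 0.12629 * 1000
= 126.2903 mW/m^2

126.2903


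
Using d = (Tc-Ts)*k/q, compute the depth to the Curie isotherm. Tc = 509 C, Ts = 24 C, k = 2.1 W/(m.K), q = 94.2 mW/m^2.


T_Curie - T_surf = 509 - 24 = 485 C
Convert q to W/m^2: 94.2 mW/m^2 = 0.0942 W/m^2
d = 485 * 2.1 / 0.0942 = 10812.1 m

10812.1


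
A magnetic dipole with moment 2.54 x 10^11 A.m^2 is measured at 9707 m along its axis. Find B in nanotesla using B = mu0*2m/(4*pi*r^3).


m = 2.54 x 10^11 = 254000000000 A.m^2
2m = 508000000000 A.m^2
r^3 = 9707^3 = 914650316243
B = (4pi*10^-7) * 508000000000 / (4*pi * 914650316243) * 1e9
= 638371.627209 / 11493834856450.36 * 1e9
= 55.5404 nT

55.5404


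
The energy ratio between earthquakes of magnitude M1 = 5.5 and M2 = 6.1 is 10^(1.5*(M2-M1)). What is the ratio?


M2 - M1 = 6.1 - 5.5 = 0.6
1.5 * 0.6 = 0.9
ratio = 10^0.9 = 7.94

7.94


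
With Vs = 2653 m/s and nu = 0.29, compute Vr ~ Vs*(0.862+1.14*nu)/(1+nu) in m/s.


Numerator factor = 0.862 + 1.14*0.29 = 1.1926
Denominator = 1 + 0.29 = 1.29
Vr = 2653 * 1.1926 / 1.29 = 2452.69 m/s

2452.69


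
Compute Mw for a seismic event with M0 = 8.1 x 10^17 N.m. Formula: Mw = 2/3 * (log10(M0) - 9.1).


log10(M0) = log10(8.1 x 10^17) = 17.9085
Mw = 2/3 * (17.9085 - 9.1)
= 2/3 * 8.8085
= 5.87

5.87


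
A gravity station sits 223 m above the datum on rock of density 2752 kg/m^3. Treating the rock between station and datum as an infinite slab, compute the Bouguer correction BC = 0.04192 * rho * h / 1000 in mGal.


BC = 0.04192 * rho * h / 1000
= 0.04192 * 2752 * 223 / 1000
= 25.7261 mGal

25.7261


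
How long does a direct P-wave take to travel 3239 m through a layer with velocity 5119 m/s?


t = x / V
= 3239 / 5119
= 0.6327 s

0.6327


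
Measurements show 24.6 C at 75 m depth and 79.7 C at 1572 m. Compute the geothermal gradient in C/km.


dT = 79.7 - 24.6 = 55.1 C
dz = 1572 - 75 = 1497 m
gradient = dT/dz * 1000 = 55.1/1497 * 1000 = 36.8069 C/km

36.8069


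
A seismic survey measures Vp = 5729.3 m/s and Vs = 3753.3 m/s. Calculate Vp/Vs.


Vp/Vs = 5729.3 / 3753.3
= 1.5265

1.5265


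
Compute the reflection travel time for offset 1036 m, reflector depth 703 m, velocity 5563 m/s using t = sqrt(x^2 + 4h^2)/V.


x^2 + 4h^2 = 1036^2 + 4*703^2 = 1073296 + 1976836 = 3050132
sqrt(3050132) = 1746.4627
t = 1746.4627 / 5563 = 0.3139 s

0.3139


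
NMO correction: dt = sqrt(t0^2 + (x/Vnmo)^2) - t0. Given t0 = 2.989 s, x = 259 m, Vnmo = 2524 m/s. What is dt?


x/Vnmo = 259/2524 = 0.102615
(x/Vnmo)^2 = 0.01053
t0^2 = 8.934121
sqrt(8.934121 + 0.01053) = 2.990761
dt = 2.990761 - 2.989 = 0.001761

0.001761


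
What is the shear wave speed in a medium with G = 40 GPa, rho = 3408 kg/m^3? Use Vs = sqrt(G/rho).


Convert G to Pa: G = 40e9 Pa
Compute G/rho = 40e9 / 3408 = 11737089.2019
Vs = sqrt(11737089.2019) = 3425.94 m/s

3425.94


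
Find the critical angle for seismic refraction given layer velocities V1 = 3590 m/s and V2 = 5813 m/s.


V1/V2 = 3590/5813 = 0.617581
theta_c = arcsin(0.617581) = 38.1397 degrees

38.1397


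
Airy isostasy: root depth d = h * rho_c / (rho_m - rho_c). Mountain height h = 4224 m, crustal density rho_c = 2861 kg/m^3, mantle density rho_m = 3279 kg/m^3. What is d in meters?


rho_m - rho_c = 3279 - 2861 = 418
d = 4224 * 2861 / 418
= 12084864 / 418
= 28911.16 m

28911.16


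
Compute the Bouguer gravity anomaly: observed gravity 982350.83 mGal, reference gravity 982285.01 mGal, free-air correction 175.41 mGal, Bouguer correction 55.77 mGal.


BA = g_obs - g_ref + FAC - BC
= 982350.83 - 982285.01 + 175.41 - 55.77
= 185.46 mGal

185.46


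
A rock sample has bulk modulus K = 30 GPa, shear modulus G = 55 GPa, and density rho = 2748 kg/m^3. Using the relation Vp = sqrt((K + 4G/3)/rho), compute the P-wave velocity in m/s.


First compute the effective modulus:
K + 4G/3 = 30e9 + 4*55e9/3 = 103333333333.33 Pa
Then divide by density:
103333333333.33 / 2748 = 37603105.2887 Pa/(kg/m^3)
Take the square root:
Vp = sqrt(37603105.2887) = 6132.14 m/s

6132.14


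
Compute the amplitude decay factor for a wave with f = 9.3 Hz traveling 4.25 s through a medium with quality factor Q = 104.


pi*f*t/Q = pi*9.3*4.25/104 = 1.193956
A/A0 = exp(-1.193956) = 0.30302

0.30302


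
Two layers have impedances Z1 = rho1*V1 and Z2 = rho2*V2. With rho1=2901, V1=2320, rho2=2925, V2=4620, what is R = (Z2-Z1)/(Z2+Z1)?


Z1 = 2901 * 2320 = 6730320
Z2 = 2925 * 4620 = 13513500
R = (13513500 - 6730320) / (13513500 + 6730320) = 6783180 / 20243820 = 0.3351

0.3351


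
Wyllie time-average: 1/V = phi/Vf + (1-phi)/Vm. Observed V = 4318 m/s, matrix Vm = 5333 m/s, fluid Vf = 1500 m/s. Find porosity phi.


1/V - 1/Vm = 1/4318 - 1/5333 = 4.408e-05
1/Vf - 1/Vm = 1/1500 - 1/5333 = 0.00047915
phi = 4.408e-05 / 0.00047915 = 0.092

0.092


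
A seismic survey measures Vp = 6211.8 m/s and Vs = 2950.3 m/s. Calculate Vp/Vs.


Vp/Vs = 6211.8 / 2950.3
= 2.1055

2.1055


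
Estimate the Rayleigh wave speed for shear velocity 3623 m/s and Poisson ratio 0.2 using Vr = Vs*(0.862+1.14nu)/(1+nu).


Numerator factor = 0.862 + 1.14*0.2 = 1.09
Denominator = 1 + 0.2 = 1.2
Vr = 3623 * 1.09 / 1.2 = 3290.89 m/s

3290.89


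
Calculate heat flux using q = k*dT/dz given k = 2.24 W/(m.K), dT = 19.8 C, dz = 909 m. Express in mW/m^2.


q = k * dT / dz * 1000
= 2.24 * 19.8 / 909 * 1000
= 0.048792 * 1000
= 48.7921 mW/m^2

48.7921


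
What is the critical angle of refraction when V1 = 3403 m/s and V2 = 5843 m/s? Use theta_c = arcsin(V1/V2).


V1/V2 = 3403/5843 = 0.582406
theta_c = arcsin(0.582406) = 35.62 degrees

35.62


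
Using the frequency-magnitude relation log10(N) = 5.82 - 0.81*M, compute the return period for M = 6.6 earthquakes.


log10(N) = 5.82 - 0.81*6.6 = 0.474
N = 10^0.474 = 2.978516
T = 1/N = 1/2.978516 = 0.3357 years

0.3357


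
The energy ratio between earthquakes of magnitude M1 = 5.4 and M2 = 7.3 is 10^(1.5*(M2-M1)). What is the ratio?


M2 - M1 = 7.3 - 5.4 = 1.9
1.5 * 1.9 = 2.85
ratio = 10^2.85 = 707.95

707.95


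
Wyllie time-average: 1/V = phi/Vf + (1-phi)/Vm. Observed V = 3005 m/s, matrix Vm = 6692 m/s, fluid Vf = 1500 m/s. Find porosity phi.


1/V - 1/Vm = 1/3005 - 1/6692 = 0.00018335
1/Vf - 1/Vm = 1/1500 - 1/6692 = 0.00051723
phi = 0.00018335 / 0.00051723 = 0.3545

0.3545


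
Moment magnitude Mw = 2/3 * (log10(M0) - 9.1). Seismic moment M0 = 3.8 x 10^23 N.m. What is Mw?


log10(M0) = log10(3.8 x 10^23) = 23.5798
Mw = 2/3 * (23.5798 - 9.1)
= 2/3 * 14.4798
= 9.65

9.65


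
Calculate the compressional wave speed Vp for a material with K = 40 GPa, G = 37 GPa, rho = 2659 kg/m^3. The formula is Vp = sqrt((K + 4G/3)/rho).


First compute the effective modulus:
K + 4G/3 = 40e9 + 4*37e9/3 = 89333333333.33 Pa
Then divide by density:
89333333333.33 / 2659 = 33596590.1968 Pa/(kg/m^3)
Take the square root:
Vp = sqrt(33596590.1968) = 5796.26 m/s

5796.26


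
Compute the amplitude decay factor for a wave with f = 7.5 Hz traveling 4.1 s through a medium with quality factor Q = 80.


pi*f*t/Q = pi*7.5*4.1/80 = 1.20755
A/A0 = exp(-1.20755) = 0.298929

0.298929


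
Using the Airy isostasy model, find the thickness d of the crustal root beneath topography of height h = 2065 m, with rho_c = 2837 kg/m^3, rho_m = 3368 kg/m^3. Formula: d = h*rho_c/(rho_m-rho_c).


rho_m - rho_c = 3368 - 2837 = 531
d = 2065 * 2837 / 531
= 5858405 / 531
= 11032.78 m

11032.78


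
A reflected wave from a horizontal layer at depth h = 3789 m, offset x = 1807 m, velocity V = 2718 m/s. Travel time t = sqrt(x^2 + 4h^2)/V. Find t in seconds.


x^2 + 4h^2 = 1807^2 + 4*3789^2 = 3265249 + 57426084 = 60691333
sqrt(60691333) = 7790.4642
t = 7790.4642 / 2718 = 2.8662 s

2.8662


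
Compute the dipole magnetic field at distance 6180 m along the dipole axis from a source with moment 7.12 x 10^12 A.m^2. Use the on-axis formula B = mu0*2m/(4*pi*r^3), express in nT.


m = 7.12 x 10^12 = 7120000000000 A.m^2
2m = 14240000000000 A.m^2
r^3 = 6180^3 = 236029032000
B = (4pi*10^-7) * 14240000000000 / (4*pi * 236029032000) * 1e9
= 17894511.754847 / 2966028291860.44 * 1e9
= 6033.1561 nT

6033.1561


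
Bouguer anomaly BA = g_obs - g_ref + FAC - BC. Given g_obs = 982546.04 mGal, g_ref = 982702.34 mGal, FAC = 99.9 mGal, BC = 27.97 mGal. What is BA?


BA = g_obs - g_ref + FAC - BC
= 982546.04 - 982702.34 + 99.9 - 27.97
= -84.37 mGal

-84.37


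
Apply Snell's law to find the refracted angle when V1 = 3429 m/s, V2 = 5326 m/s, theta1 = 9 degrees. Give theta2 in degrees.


sin(theta1) = sin(9 deg) = 0.156434
sin(theta2) = V2/V1 * sin(theta1) = 5326/3429 * 0.156434 = 0.242978
theta2 = arcsin(0.242978) = 14.0623 degrees

14.0623


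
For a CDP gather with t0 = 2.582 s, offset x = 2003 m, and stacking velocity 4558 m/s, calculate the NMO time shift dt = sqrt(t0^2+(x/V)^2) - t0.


x/Vnmo = 2003/4558 = 0.439447
(x/Vnmo)^2 = 0.193114
t0^2 = 6.666724
sqrt(6.666724 + 0.193114) = 2.619129
dt = 2.619129 - 2.582 = 0.037129

0.037129


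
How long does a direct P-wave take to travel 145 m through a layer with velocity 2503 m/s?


t = x / V
= 145 / 2503
= 0.0579 s

0.0579


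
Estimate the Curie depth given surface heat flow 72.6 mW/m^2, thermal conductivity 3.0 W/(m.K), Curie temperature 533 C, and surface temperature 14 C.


T_Curie - T_surf = 533 - 14 = 519 C
Convert q to W/m^2: 72.6 mW/m^2 = 0.0726 W/m^2
d = 519 * 3.0 / 0.0726 = 21446.28 m

21446.28


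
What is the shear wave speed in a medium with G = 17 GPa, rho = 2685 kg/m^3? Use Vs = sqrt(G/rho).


Convert G to Pa: G = 17e9 Pa
Compute G/rho = 17e9 / 2685 = 6331471.1359
Vs = sqrt(6331471.1359) = 2516.24 m/s

2516.24


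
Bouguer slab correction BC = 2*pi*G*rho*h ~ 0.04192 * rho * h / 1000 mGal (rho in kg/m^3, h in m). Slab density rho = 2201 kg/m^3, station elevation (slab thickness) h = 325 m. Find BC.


BC = 0.04192 * rho * h / 1000
= 0.04192 * 2201 * 325 / 1000
= 29.9864 mGal

29.9864


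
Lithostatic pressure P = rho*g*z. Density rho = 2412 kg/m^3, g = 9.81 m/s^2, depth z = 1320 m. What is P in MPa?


P = rho * g * z / 1e6
= 2412 * 9.81 * 1320 / 1e6
= 31233470.4 / 1e6
= 31.2335 MPa

31.2335


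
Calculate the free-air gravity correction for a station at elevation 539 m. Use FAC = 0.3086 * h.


FAC = 0.3086 * h
= 0.3086 * 539
= 166.3354 mGal

166.3354


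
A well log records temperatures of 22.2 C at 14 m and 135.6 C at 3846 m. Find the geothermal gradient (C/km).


dT = 135.6 - 22.2 = 113.4 C
dz = 3846 - 14 = 3832 m
gradient = dT/dz * 1000 = 113.4/3832 * 1000 = 29.5929 C/km

29.5929


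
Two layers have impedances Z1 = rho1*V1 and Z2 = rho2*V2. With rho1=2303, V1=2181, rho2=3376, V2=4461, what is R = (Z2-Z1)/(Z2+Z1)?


Z1 = 2303 * 2181 = 5022843
Z2 = 3376 * 4461 = 15060336
R = (15060336 - 5022843) / (15060336 + 5022843) = 10037493 / 20083179 = 0.4998

0.4998


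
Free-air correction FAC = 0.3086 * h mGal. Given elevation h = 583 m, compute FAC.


FAC = 0.3086 * h
= 0.3086 * 583
= 179.9138 mGal

179.9138


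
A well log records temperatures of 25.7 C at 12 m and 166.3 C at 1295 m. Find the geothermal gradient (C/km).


dT = 166.3 - 25.7 = 140.6 C
dz = 1295 - 12 = 1283 m
gradient = dT/dz * 1000 = 140.6/1283 * 1000 = 109.5869 C/km

109.5869


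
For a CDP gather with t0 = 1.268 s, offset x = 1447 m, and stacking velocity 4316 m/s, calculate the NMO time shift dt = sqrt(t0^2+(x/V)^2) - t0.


x/Vnmo = 1447/4316 = 0.335264
(x/Vnmo)^2 = 0.112402
t0^2 = 1.607824
sqrt(1.607824 + 0.112402) = 1.311574
dt = 1.311574 - 1.268 = 0.043574

0.043574


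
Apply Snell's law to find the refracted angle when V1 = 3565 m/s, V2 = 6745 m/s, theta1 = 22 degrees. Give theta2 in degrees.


sin(theta1) = sin(22 deg) = 0.374607
sin(theta2) = V2/V1 * sin(theta1) = 6745/3565 * 0.374607 = 0.708758
theta2 = arcsin(0.708758) = 45.1339 degrees

45.1339


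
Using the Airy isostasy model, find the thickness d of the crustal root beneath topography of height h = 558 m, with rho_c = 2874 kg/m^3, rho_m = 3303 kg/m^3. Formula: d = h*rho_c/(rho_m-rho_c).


rho_m - rho_c = 3303 - 2874 = 429
d = 558 * 2874 / 429
= 1603692 / 429
= 3738.21 m

3738.21


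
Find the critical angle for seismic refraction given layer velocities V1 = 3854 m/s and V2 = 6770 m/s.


V1/V2 = 3854/6770 = 0.569276
theta_c = arcsin(0.569276) = 34.6998 degrees

34.6998


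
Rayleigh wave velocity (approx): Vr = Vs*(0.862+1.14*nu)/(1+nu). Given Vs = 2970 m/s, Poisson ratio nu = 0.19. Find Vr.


Numerator factor = 0.862 + 1.14*0.19 = 1.0786
Denominator = 1 + 0.19 = 1.19
Vr = 2970 * 1.0786 / 1.19 = 2691.97 m/s

2691.97


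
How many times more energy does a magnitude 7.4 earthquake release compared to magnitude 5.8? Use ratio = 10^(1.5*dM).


M2 - M1 = 7.4 - 5.8 = 1.6
1.5 * 1.6 = 2.4
ratio = 10^2.4 = 251.19

251.19


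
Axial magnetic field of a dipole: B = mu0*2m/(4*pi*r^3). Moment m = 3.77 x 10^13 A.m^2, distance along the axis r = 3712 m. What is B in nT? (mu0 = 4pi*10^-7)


m = 3.77 x 10^13 = 37700000000000 A.m^2
2m = 75400000000000 A.m^2
r^3 = 3712^3 = 51147440128
B = (4pi*10^-7) * 75400000000000 / (4*pi * 51147440128) * 1e9
= 94750434.432268 / 642737688624.19 * 1e9
= 147416.9574 nT

147416.9574


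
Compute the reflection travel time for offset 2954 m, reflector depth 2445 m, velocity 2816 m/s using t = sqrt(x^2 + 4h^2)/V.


x^2 + 4h^2 = 2954^2 + 4*2445^2 = 8726116 + 23912100 = 32638216
sqrt(32638216) = 5712.9866
t = 5712.9866 / 2816 = 2.0288 s

2.0288


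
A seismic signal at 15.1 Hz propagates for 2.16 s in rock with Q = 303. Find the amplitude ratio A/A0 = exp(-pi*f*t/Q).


pi*f*t/Q = pi*15.1*2.16/303 = 0.338172
A/A0 = exp(-0.338172) = 0.713072

0.713072


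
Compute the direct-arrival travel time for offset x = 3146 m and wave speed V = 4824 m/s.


t = x / V
= 3146 / 4824
= 0.6522 s

0.6522


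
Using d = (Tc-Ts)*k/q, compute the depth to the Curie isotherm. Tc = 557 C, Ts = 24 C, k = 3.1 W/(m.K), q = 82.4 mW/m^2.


T_Curie - T_surf = 557 - 24 = 533 C
Convert q to W/m^2: 82.4 mW/m^2 = 0.0824 W/m^2
d = 533 * 3.1 / 0.0824 = 20052.18 m

20052.18


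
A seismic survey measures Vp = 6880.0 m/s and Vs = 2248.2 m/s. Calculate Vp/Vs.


Vp/Vs = 6880.0 / 2248.2
= 3.0602

3.0602


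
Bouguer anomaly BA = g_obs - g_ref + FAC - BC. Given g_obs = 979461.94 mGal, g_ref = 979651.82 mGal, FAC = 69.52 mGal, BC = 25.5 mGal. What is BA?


BA = g_obs - g_ref + FAC - BC
= 979461.94 - 979651.82 + 69.52 - 25.5
= -145.86 mGal

-145.86


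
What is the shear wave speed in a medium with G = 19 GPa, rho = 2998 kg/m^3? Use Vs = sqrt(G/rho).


Convert G to Pa: G = 19e9 Pa
Compute G/rho = 19e9 / 2998 = 6337558.3722
Vs = sqrt(6337558.3722) = 2517.45 m/s

2517.45


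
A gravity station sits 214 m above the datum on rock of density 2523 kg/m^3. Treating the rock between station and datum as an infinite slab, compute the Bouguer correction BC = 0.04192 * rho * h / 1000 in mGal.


BC = 0.04192 * rho * h / 1000
= 0.04192 * 2523 * 214 / 1000
= 22.6335 mGal

22.6335


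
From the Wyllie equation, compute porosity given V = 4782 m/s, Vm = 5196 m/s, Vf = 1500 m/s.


1/V - 1/Vm = 1/4782 - 1/5196 = 1.666e-05
1/Vf - 1/Vm = 1/1500 - 1/5196 = 0.00047421
phi = 1.666e-05 / 0.00047421 = 0.0351

0.0351


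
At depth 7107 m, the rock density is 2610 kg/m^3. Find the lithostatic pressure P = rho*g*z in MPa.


P = rho * g * z / 1e6
= 2610 * 9.81 * 7107 / 1e6
= 181968338.7 / 1e6
= 181.9683 MPa

181.9683


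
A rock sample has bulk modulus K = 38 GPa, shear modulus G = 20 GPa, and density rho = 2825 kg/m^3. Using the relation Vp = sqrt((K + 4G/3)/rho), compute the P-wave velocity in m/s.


First compute the effective modulus:
K + 4G/3 = 38e9 + 4*20e9/3 = 64666666666.67 Pa
Then divide by density:
64666666666.67 / 2825 = 22890855.4572 Pa/(kg/m^3)
Take the square root:
Vp = sqrt(22890855.4572) = 4784.44 m/s

4784.44


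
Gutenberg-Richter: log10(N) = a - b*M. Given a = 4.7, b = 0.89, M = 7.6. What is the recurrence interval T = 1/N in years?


log10(N) = 4.7 - 0.89*7.6 = -2.064
N = 10^-2.064 = 0.00863
T = 1/N = 1/0.00863 = 115.8777 years

115.8777


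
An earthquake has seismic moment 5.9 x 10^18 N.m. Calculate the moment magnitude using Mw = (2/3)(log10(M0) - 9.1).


log10(M0) = log10(5.9 x 10^18) = 18.7709
Mw = 2/3 * (18.7709 - 9.1)
= 2/3 * 9.6709
= 6.45

6.45


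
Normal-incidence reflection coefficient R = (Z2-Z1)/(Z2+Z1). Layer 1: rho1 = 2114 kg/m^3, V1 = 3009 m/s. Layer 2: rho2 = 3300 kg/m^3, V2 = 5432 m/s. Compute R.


Z1 = 2114 * 3009 = 6361026
Z2 = 3300 * 5432 = 17925600
R = (17925600 - 6361026) / (17925600 + 6361026) = 11564574 / 24286626 = 0.4762

0.4762


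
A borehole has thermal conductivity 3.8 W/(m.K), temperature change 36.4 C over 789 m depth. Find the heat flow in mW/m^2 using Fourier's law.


q = k * dT / dz * 1000
= 3.8 * 36.4 / 789 * 1000
= 0.175311 * 1000
= 175.3105 mW/m^2

175.3105


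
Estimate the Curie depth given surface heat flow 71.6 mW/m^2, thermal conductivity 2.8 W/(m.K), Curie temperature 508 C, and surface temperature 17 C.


T_Curie - T_surf = 508 - 17 = 491 C
Convert q to W/m^2: 71.6 mW/m^2 = 0.0716 W/m^2
d = 491 * 2.8 / 0.0716 = 19201.12 m

19201.12


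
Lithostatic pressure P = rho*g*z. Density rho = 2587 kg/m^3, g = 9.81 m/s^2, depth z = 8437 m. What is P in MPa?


P = rho * g * z / 1e6
= 2587 * 9.81 * 8437 / 1e6
= 214118151.39 / 1e6
= 214.1182 MPa

214.1182


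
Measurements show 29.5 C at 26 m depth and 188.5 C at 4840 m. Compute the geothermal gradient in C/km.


dT = 188.5 - 29.5 = 159.0 C
dz = 4840 - 26 = 4814 m
gradient = dT/dz * 1000 = 159.0/4814 * 1000 = 33.0287 C/km

33.0287


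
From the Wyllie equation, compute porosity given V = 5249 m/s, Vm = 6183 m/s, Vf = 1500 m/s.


1/V - 1/Vm = 1/5249 - 1/6183 = 2.878e-05
1/Vf - 1/Vm = 1/1500 - 1/6183 = 0.00050493
phi = 2.878e-05 / 0.00050493 = 0.057

0.057


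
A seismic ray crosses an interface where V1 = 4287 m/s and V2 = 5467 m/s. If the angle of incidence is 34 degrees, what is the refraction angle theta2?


sin(theta1) = sin(34 deg) = 0.559193
sin(theta2) = V2/V1 * sin(theta1) = 5467/4287 * 0.559193 = 0.713111
theta2 = arcsin(0.713111) = 45.4886 degrees

45.4886


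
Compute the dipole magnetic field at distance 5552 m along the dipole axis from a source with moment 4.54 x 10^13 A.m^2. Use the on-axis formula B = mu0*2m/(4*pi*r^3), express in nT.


m = 4.54 x 10^13 = 45400000000000 A.m^2
2m = 90800000000000 A.m^2
r^3 = 5552^3 = 171138756608
B = (4pi*10^-7) * 90800000000000 / (4*pi * 171138756608) * 1e9
= 114102645.178381 / 2150593042016.74 * 1e9
= 53056.363 nT

53056.363


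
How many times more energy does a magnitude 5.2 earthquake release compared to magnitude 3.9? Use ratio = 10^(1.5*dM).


M2 - M1 = 5.2 - 3.9 = 1.3
1.5 * 1.3 = 1.95
ratio = 10^1.95 = 89.13

89.13


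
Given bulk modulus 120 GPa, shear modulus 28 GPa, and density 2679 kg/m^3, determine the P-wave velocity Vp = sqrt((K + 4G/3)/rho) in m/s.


First compute the effective modulus:
K + 4G/3 = 120e9 + 4*28e9/3 = 157333333333.33 Pa
Then divide by density:
157333333333.33 / 2679 = 58728381.2368 Pa/(kg/m^3)
Take the square root:
Vp = sqrt(58728381.2368) = 7663.44 m/s

7663.44


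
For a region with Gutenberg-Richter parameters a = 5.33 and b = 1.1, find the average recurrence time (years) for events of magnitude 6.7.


log10(N) = 5.33 - 1.1*6.7 = -2.04
N = 10^-2.04 = 0.00912
T = 1/N = 1/0.00912 = 109.6478 years

109.6478


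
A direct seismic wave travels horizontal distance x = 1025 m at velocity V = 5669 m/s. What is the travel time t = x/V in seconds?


t = x / V
= 1025 / 5669
= 0.1808 s

0.1808


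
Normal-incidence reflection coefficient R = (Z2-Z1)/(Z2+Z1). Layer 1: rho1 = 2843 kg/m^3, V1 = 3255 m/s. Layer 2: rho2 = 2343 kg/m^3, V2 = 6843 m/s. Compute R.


Z1 = 2843 * 3255 = 9253965
Z2 = 2343 * 6843 = 16033149
R = (16033149 - 9253965) / (16033149 + 9253965) = 6779184 / 25287114 = 0.2681

0.2681


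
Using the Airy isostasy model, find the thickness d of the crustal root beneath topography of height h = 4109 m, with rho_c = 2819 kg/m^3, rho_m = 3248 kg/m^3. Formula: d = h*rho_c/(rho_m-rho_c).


rho_m - rho_c = 3248 - 2819 = 429
d = 4109 * 2819 / 429
= 11583271 / 429
= 27000.63 m

27000.63


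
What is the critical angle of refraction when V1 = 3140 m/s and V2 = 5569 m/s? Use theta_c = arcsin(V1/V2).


V1/V2 = 3140/5569 = 0.563836
theta_c = arcsin(0.563836) = 34.3215 degrees

34.3215


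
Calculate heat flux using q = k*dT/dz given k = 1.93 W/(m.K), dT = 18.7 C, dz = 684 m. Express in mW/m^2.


q = k * dT / dz * 1000
= 1.93 * 18.7 / 684 * 1000
= 0.052765 * 1000
= 52.7646 mW/m^2

52.7646


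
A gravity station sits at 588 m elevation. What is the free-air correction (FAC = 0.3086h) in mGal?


FAC = 0.3086 * h
= 0.3086 * 588
= 181.4568 mGal

181.4568


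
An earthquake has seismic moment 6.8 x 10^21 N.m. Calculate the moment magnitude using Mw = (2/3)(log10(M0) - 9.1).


log10(M0) = log10(6.8 x 10^21) = 21.8325
Mw = 2/3 * (21.8325 - 9.1)
= 2/3 * 12.7325
= 8.49

8.49


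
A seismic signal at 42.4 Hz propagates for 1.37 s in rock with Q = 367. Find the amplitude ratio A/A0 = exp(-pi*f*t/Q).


pi*f*t/Q = pi*42.4*1.37/367 = 0.497245
A/A0 = exp(-0.497245) = 0.608204

0.608204


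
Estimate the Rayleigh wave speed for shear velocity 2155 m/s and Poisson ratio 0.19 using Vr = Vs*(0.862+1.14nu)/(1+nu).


Numerator factor = 0.862 + 1.14*0.19 = 1.0786
Denominator = 1 + 0.19 = 1.19
Vr = 2155 * 1.0786 / 1.19 = 1953.26 m/s

1953.26


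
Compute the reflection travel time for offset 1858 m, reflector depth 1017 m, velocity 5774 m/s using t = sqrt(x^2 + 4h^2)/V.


x^2 + 4h^2 = 1858^2 + 4*1017^2 = 3452164 + 4137156 = 7589320
sqrt(7589320) = 2754.872
t = 2754.872 / 5774 = 0.4771 s

0.4771


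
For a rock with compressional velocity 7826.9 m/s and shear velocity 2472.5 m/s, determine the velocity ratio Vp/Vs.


Vp/Vs = 7826.9 / 2472.5
= 3.1656

3.1656


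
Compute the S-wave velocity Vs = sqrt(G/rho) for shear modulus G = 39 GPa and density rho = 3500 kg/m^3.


Convert G to Pa: G = 39e9 Pa
Compute G/rho = 39e9 / 3500 = 11142857.1429
Vs = sqrt(11142857.1429) = 3338.09 m/s

3338.09


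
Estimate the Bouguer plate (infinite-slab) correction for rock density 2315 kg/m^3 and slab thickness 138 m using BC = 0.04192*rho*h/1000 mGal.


BC = 0.04192 * rho * h / 1000
= 0.04192 * 2315 * 138 / 1000
= 13.3922 mGal

13.3922


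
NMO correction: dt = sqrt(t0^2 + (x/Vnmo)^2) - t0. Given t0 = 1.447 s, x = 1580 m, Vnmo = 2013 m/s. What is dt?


x/Vnmo = 1580/2013 = 0.784898
(x/Vnmo)^2 = 0.616065
t0^2 = 2.093809
sqrt(2.093809 + 0.616065) = 1.64617
dt = 1.64617 - 1.447 = 0.19917

0.19917


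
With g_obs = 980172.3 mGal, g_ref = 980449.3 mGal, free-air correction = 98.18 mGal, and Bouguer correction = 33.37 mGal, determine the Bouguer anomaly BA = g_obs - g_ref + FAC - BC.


BA = g_obs - g_ref + FAC - BC
= 980172.3 - 980449.3 + 98.18 - 33.37
= -212.19 mGal

-212.19


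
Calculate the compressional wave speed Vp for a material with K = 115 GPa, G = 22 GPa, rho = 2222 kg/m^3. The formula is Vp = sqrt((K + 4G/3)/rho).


First compute the effective modulus:
K + 4G/3 = 115e9 + 4*22e9/3 = 144333333333.33 Pa
Then divide by density:
144333333333.33 / 2222 = 64956495.6496 Pa/(kg/m^3)
Take the square root:
Vp = sqrt(64956495.6496) = 8059.56 m/s

8059.56


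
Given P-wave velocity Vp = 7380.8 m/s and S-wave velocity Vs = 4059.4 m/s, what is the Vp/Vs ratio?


Vp/Vs = 7380.8 / 4059.4
= 1.8182

1.8182


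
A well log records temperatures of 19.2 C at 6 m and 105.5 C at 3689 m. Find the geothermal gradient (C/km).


dT = 105.5 - 19.2 = 86.3 C
dz = 3689 - 6 = 3683 m
gradient = dT/dz * 1000 = 86.3/3683 * 1000 = 23.432 C/km

23.432


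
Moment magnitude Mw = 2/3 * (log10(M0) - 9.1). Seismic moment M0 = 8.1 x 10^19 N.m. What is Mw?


log10(M0) = log10(8.1 x 10^19) = 19.9085
Mw = 2/3 * (19.9085 - 9.1)
= 2/3 * 10.8085
= 7.21

7.21


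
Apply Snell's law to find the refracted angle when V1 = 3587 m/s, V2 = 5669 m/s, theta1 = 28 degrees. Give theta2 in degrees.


sin(theta1) = sin(28 deg) = 0.469472
sin(theta2) = V2/V1 * sin(theta1) = 5669/3587 * 0.469472 = 0.741967
theta2 = arcsin(0.741967) = 47.8992 degrees

47.8992


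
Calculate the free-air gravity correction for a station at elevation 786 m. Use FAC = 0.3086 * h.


FAC = 0.3086 * h
= 0.3086 * 786
= 242.5596 mGal

242.5596


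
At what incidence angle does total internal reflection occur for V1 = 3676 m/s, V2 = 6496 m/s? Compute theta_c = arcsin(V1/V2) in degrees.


V1/V2 = 3676/6496 = 0.565887
theta_c = arcsin(0.565887) = 34.4639 degrees

34.4639


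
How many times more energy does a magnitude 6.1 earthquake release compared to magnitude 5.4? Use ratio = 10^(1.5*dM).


M2 - M1 = 6.1 - 5.4 = 0.7
1.5 * 0.7 = 1.05
ratio = 10^1.05 = 11.22

11.22


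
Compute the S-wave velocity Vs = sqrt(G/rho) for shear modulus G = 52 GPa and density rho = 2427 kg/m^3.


Convert G to Pa: G = 52e9 Pa
Compute G/rho = 52e9 / 2427 = 21425628.3478
Vs = sqrt(21425628.3478) = 4628.78 m/s

4628.78


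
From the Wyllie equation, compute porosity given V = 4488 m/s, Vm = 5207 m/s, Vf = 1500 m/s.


1/V - 1/Vm = 1/4488 - 1/5207 = 3.077e-05
1/Vf - 1/Vm = 1/1500 - 1/5207 = 0.00047462
phi = 3.077e-05 / 0.00047462 = 0.0648

0.0648


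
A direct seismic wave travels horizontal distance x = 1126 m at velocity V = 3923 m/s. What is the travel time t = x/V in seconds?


t = x / V
= 1126 / 3923
= 0.287 s

0.287


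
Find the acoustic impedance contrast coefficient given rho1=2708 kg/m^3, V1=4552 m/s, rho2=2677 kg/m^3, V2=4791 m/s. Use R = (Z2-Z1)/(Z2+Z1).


Z1 = 2708 * 4552 = 12326816
Z2 = 2677 * 4791 = 12825507
R = (12825507 - 12326816) / (12825507 + 12326816) = 498691 / 25152323 = 0.0198

0.0198


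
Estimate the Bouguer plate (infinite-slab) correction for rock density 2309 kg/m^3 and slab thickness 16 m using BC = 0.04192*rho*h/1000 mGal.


BC = 0.04192 * rho * h / 1000
= 0.04192 * 2309 * 16 / 1000
= 1.5487 mGal

1.5487


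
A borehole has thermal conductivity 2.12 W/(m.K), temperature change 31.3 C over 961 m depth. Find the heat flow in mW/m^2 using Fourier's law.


q = k * dT / dz * 1000
= 2.12 * 31.3 / 961 * 1000
= 0.069049 * 1000
= 69.0489 mW/m^2

69.0489


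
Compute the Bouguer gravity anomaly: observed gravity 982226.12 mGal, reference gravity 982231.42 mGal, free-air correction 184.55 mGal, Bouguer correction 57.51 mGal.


BA = g_obs - g_ref + FAC - BC
= 982226.12 - 982231.42 + 184.55 - 57.51
= 121.74 mGal

121.74


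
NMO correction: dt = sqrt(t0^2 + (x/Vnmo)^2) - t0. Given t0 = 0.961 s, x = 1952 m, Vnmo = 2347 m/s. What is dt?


x/Vnmo = 1952/2347 = 0.8317
(x/Vnmo)^2 = 0.691725
t0^2 = 0.923521
sqrt(0.923521 + 0.691725) = 1.270923
dt = 1.270923 - 0.961 = 0.309923

0.309923


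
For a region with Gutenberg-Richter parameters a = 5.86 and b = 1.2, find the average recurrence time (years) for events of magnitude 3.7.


log10(N) = 5.86 - 1.2*3.7 = 1.42
N = 10^1.42 = 26.30268
T = 1/N = 1/26.30268 = 0.038 years

0.038


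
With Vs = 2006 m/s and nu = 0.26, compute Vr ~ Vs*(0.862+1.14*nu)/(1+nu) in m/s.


Numerator factor = 0.862 + 1.14*0.26 = 1.1584
Denominator = 1 + 0.26 = 1.26
Vr = 2006 * 1.1584 / 1.26 = 1844.25 m/s

1844.25


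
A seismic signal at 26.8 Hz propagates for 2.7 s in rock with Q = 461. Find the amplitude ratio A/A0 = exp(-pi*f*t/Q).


pi*f*t/Q = pi*26.8*2.7/461 = 0.493114
A/A0 = exp(-0.493114) = 0.610722

0.610722


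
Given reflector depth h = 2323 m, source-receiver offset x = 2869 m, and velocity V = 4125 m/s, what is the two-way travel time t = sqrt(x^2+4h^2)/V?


x^2 + 4h^2 = 2869^2 + 4*2323^2 = 8231161 + 21585316 = 29816477
sqrt(29816477) = 5460.4466
t = 5460.4466 / 4125 = 1.3237 s

1.3237


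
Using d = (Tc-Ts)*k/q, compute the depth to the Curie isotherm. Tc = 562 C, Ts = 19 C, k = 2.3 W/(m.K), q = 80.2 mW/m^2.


T_Curie - T_surf = 562 - 19 = 543 C
Convert q to W/m^2: 80.2 mW/m^2 = 0.0802 W/m^2
d = 543 * 2.3 / 0.0802 = 15572.32 m

15572.32


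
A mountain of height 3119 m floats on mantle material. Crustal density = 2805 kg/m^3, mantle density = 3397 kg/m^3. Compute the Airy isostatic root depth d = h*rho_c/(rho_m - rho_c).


rho_m - rho_c = 3397 - 2805 = 592
d = 3119 * 2805 / 592
= 8748795 / 592
= 14778.37 m

14778.37


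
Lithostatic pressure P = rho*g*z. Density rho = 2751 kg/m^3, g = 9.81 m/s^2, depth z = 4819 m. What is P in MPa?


P = rho * g * z / 1e6
= 2751 * 9.81 * 4819 / 1e6
= 130051846.89 / 1e6
= 130.0518 MPa

130.0518


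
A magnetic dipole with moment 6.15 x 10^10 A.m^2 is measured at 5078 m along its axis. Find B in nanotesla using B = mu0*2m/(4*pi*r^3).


m = 6.15 x 10^10 = 61500000000 A.m^2
2m = 123000000000 A.m^2
r^3 = 5078^3 = 130941734552
B = (4pi*10^-7) * 123000000000 / (4*pi * 130941734552) * 1e9
= 154566.358557 / 1645462365267.47 * 1e9
= 93.9349 nT

93.9349


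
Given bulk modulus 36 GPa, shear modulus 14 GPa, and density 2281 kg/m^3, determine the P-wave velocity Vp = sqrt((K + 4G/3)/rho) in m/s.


First compute the effective modulus:
K + 4G/3 = 36e9 + 4*14e9/3 = 54666666666.67 Pa
Then divide by density:
54666666666.67 / 2281 = 23966096.7412 Pa/(kg/m^3)
Take the square root:
Vp = sqrt(23966096.7412) = 4895.52 m/s

4895.52


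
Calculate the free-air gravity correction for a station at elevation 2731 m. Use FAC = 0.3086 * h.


FAC = 0.3086 * h
= 0.3086 * 2731
= 842.7866 mGal

842.7866


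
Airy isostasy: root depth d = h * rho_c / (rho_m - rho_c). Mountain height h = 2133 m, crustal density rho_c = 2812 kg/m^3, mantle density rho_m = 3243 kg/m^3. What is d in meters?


rho_m - rho_c = 3243 - 2812 = 431
d = 2133 * 2812 / 431
= 5997996 / 431
= 13916.46 m

13916.46


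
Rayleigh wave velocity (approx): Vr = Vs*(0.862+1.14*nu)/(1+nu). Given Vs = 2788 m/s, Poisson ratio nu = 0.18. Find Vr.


Numerator factor = 0.862 + 1.14*0.18 = 1.0672
Denominator = 1 + 0.18 = 1.18
Vr = 2788 * 1.0672 / 1.18 = 2521.49 m/s

2521.49


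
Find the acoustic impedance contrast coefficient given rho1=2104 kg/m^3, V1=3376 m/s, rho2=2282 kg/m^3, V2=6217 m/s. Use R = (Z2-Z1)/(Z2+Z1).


Z1 = 2104 * 3376 = 7103104
Z2 = 2282 * 6217 = 14187194
R = (14187194 - 7103104) / (14187194 + 7103104) = 7084090 / 21290298 = 0.3327

0.3327


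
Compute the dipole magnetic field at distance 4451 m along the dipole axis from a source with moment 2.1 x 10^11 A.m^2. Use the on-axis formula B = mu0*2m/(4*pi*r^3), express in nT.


m = 2.1 x 10^11 = 210000000000 A.m^2
2m = 420000000000 A.m^2
r^3 = 4451^3 = 88180545851
B = (4pi*10^-7) * 420000000000 / (4*pi * 88180545851) * 1e9
= 527787.565803 / 1108109420140.16 * 1e9
= 476.2955 nT

476.2955


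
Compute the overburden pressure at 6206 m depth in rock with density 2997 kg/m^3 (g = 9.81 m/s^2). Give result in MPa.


P = rho * g * z / 1e6
= 2997 * 9.81 * 6206 / 1e6
= 182459937.42 / 1e6
= 182.4599 MPa

182.4599


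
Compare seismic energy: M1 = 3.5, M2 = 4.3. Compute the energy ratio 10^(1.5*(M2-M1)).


M2 - M1 = 4.3 - 3.5 = 0.8
1.5 * 0.8 = 1.2
ratio = 10^1.2 = 15.85

15.85


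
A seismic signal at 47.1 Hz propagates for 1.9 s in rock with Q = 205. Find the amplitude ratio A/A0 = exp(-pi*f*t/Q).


pi*f*t/Q = pi*47.1*1.9/205 = 1.37142
A/A0 = exp(-1.37142) = 0.253746

0.253746


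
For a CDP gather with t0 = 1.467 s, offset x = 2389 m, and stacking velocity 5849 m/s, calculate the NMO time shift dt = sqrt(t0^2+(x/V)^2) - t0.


x/Vnmo = 2389/5849 = 0.408446
(x/Vnmo)^2 = 0.166828
t0^2 = 2.152089
sqrt(2.152089 + 0.166828) = 1.522799
dt = 1.522799 - 1.467 = 0.055799

0.055799


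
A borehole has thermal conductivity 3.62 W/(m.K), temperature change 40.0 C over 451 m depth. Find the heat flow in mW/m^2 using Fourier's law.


q = k * dT / dz * 1000
= 3.62 * 40.0 / 451 * 1000
= 0.321064 * 1000
= 321.0643 mW/m^2

321.0643


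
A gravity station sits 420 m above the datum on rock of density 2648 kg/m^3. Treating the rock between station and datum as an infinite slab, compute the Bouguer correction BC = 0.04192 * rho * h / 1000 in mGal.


BC = 0.04192 * rho * h / 1000
= 0.04192 * 2648 * 420 / 1000
= 46.6217 mGal

46.6217


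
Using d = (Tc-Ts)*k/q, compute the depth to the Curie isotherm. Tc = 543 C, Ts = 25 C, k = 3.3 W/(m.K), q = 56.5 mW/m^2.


T_Curie - T_surf = 543 - 25 = 518 C
Convert q to W/m^2: 56.5 mW/m^2 = 0.0565 W/m^2
d = 518 * 3.3 / 0.0565 = 30254.87 m

30254.87


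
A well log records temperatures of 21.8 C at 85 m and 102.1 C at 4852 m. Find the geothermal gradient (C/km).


dT = 102.1 - 21.8 = 80.3 C
dz = 4852 - 85 = 4767 m
gradient = dT/dz * 1000 = 80.3/4767 * 1000 = 16.845 C/km

16.845


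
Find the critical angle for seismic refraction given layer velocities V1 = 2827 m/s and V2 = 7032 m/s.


V1/V2 = 2827/7032 = 0.402019
theta_c = arcsin(0.402019) = 23.7045 degrees

23.7045


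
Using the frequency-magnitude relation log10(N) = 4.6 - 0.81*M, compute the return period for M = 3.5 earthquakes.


log10(N) = 4.6 - 0.81*3.5 = 1.765
N = 10^1.765 = 58.210322
T = 1/N = 1/58.210322 = 0.0172 years

0.0172


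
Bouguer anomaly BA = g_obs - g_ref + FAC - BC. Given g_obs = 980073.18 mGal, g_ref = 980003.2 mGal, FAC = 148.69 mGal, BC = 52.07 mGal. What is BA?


BA = g_obs - g_ref + FAC - BC
= 980073.18 - 980003.2 + 148.69 - 52.07
= 166.6 mGal

166.6


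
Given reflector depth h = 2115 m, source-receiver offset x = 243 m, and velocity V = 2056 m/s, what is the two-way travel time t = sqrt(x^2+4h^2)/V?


x^2 + 4h^2 = 243^2 + 4*2115^2 = 59049 + 17892900 = 17951949
sqrt(17951949) = 4236.974
t = 4236.974 / 2056 = 2.0608 s

2.0608


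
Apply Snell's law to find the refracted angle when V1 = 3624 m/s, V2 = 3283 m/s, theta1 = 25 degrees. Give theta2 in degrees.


sin(theta1) = sin(25 deg) = 0.422618
sin(theta2) = V2/V1 * sin(theta1) = 3283/3624 * 0.422618 = 0.382852
theta2 = arcsin(0.382852) = 22.5105 degrees

22.5105
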